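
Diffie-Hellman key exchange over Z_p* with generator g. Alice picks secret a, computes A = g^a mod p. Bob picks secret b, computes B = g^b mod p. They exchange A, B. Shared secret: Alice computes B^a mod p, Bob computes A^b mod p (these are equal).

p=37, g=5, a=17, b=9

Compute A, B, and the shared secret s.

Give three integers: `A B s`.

A = 5^17 mod 37  (bits of 17 = 10001)
  bit 0 = 1: r = r^2 * 5 mod 37 = 1^2 * 5 = 1*5 = 5
  bit 1 = 0: r = r^2 mod 37 = 5^2 = 25
  bit 2 = 0: r = r^2 mod 37 = 25^2 = 33
  bit 3 = 0: r = r^2 mod 37 = 33^2 = 16
  bit 4 = 1: r = r^2 * 5 mod 37 = 16^2 * 5 = 34*5 = 22
  -> A = 22
B = 5^9 mod 37  (bits of 9 = 1001)
  bit 0 = 1: r = r^2 * 5 mod 37 = 1^2 * 5 = 1*5 = 5
  bit 1 = 0: r = r^2 mod 37 = 5^2 = 25
  bit 2 = 0: r = r^2 mod 37 = 25^2 = 33
  bit 3 = 1: r = r^2 * 5 mod 37 = 33^2 * 5 = 16*5 = 6
  -> B = 6
s = B^a = 6^17 mod 37  (bits of 17 = 10001)
  bit 0 = 1: r = r^2 * 6 mod 37 = 1^2 * 6 = 1*6 = 6
  bit 1 = 0: r = r^2 mod 37 = 6^2 = 36
  bit 2 = 0: r = r^2 mod 37 = 36^2 = 1
  bit 3 = 0: r = r^2 mod 37 = 1^2 = 1
  bit 4 = 1: r = r^2 * 6 mod 37 = 1^2 * 6 = 1*6 = 6
  -> s = B^a = 6

Answer: 22 6 6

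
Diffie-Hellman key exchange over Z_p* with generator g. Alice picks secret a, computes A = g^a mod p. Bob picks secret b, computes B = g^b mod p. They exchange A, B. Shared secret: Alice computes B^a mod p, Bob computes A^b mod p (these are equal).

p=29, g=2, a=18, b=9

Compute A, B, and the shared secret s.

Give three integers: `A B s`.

Answer: 13 19 5

Derivation:
A = 2^18 mod 29  (bits of 18 = 10010)
  bit 0 = 1: r = r^2 * 2 mod 29 = 1^2 * 2 = 1*2 = 2
  bit 1 = 0: r = r^2 mod 29 = 2^2 = 4
  bit 2 = 0: r = r^2 mod 29 = 4^2 = 16
  bit 3 = 1: r = r^2 * 2 mod 29 = 16^2 * 2 = 24*2 = 19
  bit 4 = 0: r = r^2 mod 29 = 19^2 = 13
  -> A = 13
B = 2^9 mod 29  (bits of 9 = 1001)
  bit 0 = 1: r = r^2 * 2 mod 29 = 1^2 * 2 = 1*2 = 2
  bit 1 = 0: r = r^2 mod 29 = 2^2 = 4
  bit 2 = 0: r = r^2 mod 29 = 4^2 = 16
  bit 3 = 1: r = r^2 * 2 mod 29 = 16^2 * 2 = 24*2 = 19
  -> B = 19
s = B^a = 19^18 mod 29  (bits of 18 = 10010)
  bit 0 = 1: r = r^2 * 19 mod 29 = 1^2 * 19 = 1*19 = 19
  bit 1 = 0: r = r^2 mod 29 = 19^2 = 13
  bit 2 = 0: r = r^2 mod 29 = 13^2 = 24
  bit 3 = 1: r = r^2 * 19 mod 29 = 24^2 * 19 = 25*19 = 11
  bit 4 = 0: r = r^2 mod 29 = 11^2 = 5
  -> s = B^a = 5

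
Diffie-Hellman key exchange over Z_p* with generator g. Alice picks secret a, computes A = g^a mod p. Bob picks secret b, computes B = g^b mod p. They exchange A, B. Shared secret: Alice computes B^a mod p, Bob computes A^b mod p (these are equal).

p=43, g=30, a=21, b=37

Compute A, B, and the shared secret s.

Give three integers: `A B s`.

A = 30^21 mod 43  (bits of 21 = 10101)
  bit 0 = 1: r = r^2 * 30 mod 43 = 1^2 * 30 = 1*30 = 30
  bit 1 = 0: r = r^2 mod 43 = 30^2 = 40
  bit 2 = 1: r = r^2 * 30 mod 43 = 40^2 * 30 = 9*30 = 12
  bit 3 = 0: r = r^2 mod 43 = 12^2 = 15
  bit 4 = 1: r = r^2 * 30 mod 43 = 15^2 * 30 = 10*30 = 42
  -> A = 42
B = 30^37 mod 43  (bits of 37 = 100101)
  bit 0 = 1: r = r^2 * 30 mod 43 = 1^2 * 30 = 1*30 = 30
  bit 1 = 0: r = r^2 mod 43 = 30^2 = 40
  bit 2 = 0: r = r^2 mod 43 = 40^2 = 9
  bit 3 = 1: r = r^2 * 30 mod 43 = 9^2 * 30 = 38*30 = 22
  bit 4 = 0: r = r^2 mod 43 = 22^2 = 11
  bit 5 = 1: r = r^2 * 30 mod 43 = 11^2 * 30 = 35*30 = 18
  -> B = 18
s = B^a = 18^21 mod 43  (bits of 21 = 10101)
  bit 0 = 1: r = r^2 * 18 mod 43 = 1^2 * 18 = 1*18 = 18
  bit 1 = 0: r = r^2 mod 43 = 18^2 = 23
  bit 2 = 1: r = r^2 * 18 mod 43 = 23^2 * 18 = 13*18 = 19
  bit 3 = 0: r = r^2 mod 43 = 19^2 = 17
  bit 4 = 1: r = r^2 * 18 mod 43 = 17^2 * 18 = 31*18 = 42
  -> s = B^a = 42

Answer: 42 18 42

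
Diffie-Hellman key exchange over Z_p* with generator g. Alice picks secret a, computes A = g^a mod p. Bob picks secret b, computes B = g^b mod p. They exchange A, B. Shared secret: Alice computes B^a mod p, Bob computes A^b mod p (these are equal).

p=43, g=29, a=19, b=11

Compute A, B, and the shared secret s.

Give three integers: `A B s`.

A = 29^19 mod 43  (bits of 19 = 10011)
  bit 0 = 1: r = r^2 * 29 mod 43 = 1^2 * 29 = 1*29 = 29
  bit 1 = 0: r = r^2 mod 43 = 29^2 = 24
  bit 2 = 0: r = r^2 mod 43 = 24^2 = 17
  bit 3 = 1: r = r^2 * 29 mod 43 = 17^2 * 29 = 31*29 = 39
  bit 4 = 1: r = r^2 * 29 mod 43 = 39^2 * 29 = 16*29 = 34
  -> A = 34
B = 29^11 mod 43  (bits of 11 = 1011)
  bit 0 = 1: r = r^2 * 29 mod 43 = 1^2 * 29 = 1*29 = 29
  bit 1 = 0: r = r^2 mod 43 = 29^2 = 24
  bit 2 = 1: r = r^2 * 29 mod 43 = 24^2 * 29 = 17*29 = 20
  bit 3 = 1: r = r^2 * 29 mod 43 = 20^2 * 29 = 13*29 = 33
  -> B = 33
s = B^a = 33^19 mod 43  (bits of 19 = 10011)
  bit 0 = 1: r = r^2 * 33 mod 43 = 1^2 * 33 = 1*33 = 33
  bit 1 = 0: r = r^2 mod 43 = 33^2 = 14
  bit 2 = 0: r = r^2 mod 43 = 14^2 = 24
  bit 3 = 1: r = r^2 * 33 mod 43 = 24^2 * 33 = 17*33 = 2
  bit 4 = 1: r = r^2 * 33 mod 43 = 2^2 * 33 = 4*33 = 3
  -> s = B^a = 3

Answer: 34 33 3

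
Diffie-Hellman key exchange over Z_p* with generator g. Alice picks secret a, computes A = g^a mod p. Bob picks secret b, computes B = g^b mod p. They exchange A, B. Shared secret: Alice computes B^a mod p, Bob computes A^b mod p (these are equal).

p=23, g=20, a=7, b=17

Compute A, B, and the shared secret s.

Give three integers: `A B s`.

A = 20^7 mod 23  (bits of 7 = 111)
  bit 0 = 1: r = r^2 * 20 mod 23 = 1^2 * 20 = 1*20 = 20
  bit 1 = 1: r = r^2 * 20 mod 23 = 20^2 * 20 = 9*20 = 19
  bit 2 = 1: r = r^2 * 20 mod 23 = 19^2 * 20 = 16*20 = 21
  -> A = 21
B = 20^17 mod 23  (bits of 17 = 10001)
  bit 0 = 1: r = r^2 * 20 mod 23 = 1^2 * 20 = 1*20 = 20
  bit 1 = 0: r = r^2 mod 23 = 20^2 = 9
  bit 2 = 0: r = r^2 mod 23 = 9^2 = 12
  bit 3 = 0: r = r^2 mod 23 = 12^2 = 6
  bit 4 = 1: r = r^2 * 20 mod 23 = 6^2 * 20 = 13*20 = 7
  -> B = 7
s = B^a = 7^7 mod 23  (bits of 7 = 111)
  bit 0 = 1: r = r^2 * 7 mod 23 = 1^2 * 7 = 1*7 = 7
  bit 1 = 1: r = r^2 * 7 mod 23 = 7^2 * 7 = 3*7 = 21
  bit 2 = 1: r = r^2 * 7 mod 23 = 21^2 * 7 = 4*7 = 5
  -> s = B^a = 5

Answer: 21 7 5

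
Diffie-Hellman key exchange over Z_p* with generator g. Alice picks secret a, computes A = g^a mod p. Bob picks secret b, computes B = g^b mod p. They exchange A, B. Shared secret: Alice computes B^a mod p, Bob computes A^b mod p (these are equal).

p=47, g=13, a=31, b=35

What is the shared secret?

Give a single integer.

A = 13^31 mod 47  (bits of 31 = 11111)
  bit 0 = 1: r = r^2 * 13 mod 47 = 1^2 * 13 = 1*13 = 13
  bit 1 = 1: r = r^2 * 13 mod 47 = 13^2 * 13 = 28*13 = 35
  bit 2 = 1: r = r^2 * 13 mod 47 = 35^2 * 13 = 3*13 = 39
  bit 3 = 1: r = r^2 * 13 mod 47 = 39^2 * 13 = 17*13 = 33
  bit 4 = 1: r = r^2 * 13 mod 47 = 33^2 * 13 = 8*13 = 10
  -> A = 10
B = 13^35 mod 47  (bits of 35 = 100011)
  bit 0 = 1: r = r^2 * 13 mod 47 = 1^2 * 13 = 1*13 = 13
  bit 1 = 0: r = r^2 mod 47 = 13^2 = 28
  bit 2 = 0: r = r^2 mod 47 = 28^2 = 32
  bit 3 = 0: r = r^2 mod 47 = 32^2 = 37
  bit 4 = 1: r = r^2 * 13 mod 47 = 37^2 * 13 = 6*13 = 31
  bit 5 = 1: r = r^2 * 13 mod 47 = 31^2 * 13 = 21*13 = 38
  -> B = 38
s = B^a = 38^31 mod 47  (bits of 31 = 11111)
  bit 0 = 1: r = r^2 * 38 mod 47 = 1^2 * 38 = 1*38 = 38
  bit 1 = 1: r = r^2 * 38 mod 47 = 38^2 * 38 = 34*38 = 23
  bit 2 = 1: r = r^2 * 38 mod 47 = 23^2 * 38 = 12*38 = 33
  bit 3 = 1: r = r^2 * 38 mod 47 = 33^2 * 38 = 8*38 = 22
  bit 4 = 1: r = r^2 * 38 mod 47 = 22^2 * 38 = 14*38 = 15
  -> s = B^a = 15

Answer: 15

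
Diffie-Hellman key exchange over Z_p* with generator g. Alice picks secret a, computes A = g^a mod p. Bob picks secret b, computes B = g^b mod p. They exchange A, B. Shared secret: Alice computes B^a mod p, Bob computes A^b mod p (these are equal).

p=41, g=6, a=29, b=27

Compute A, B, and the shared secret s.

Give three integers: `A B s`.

Answer: 22 12 30

Derivation:
A = 6^29 mod 41  (bits of 29 = 11101)
  bit 0 = 1: r = r^2 * 6 mod 41 = 1^2 * 6 = 1*6 = 6
  bit 1 = 1: r = r^2 * 6 mod 41 = 6^2 * 6 = 36*6 = 11
  bit 2 = 1: r = r^2 * 6 mod 41 = 11^2 * 6 = 39*6 = 29
  bit 3 = 0: r = r^2 mod 41 = 29^2 = 21
  bit 4 = 1: r = r^2 * 6 mod 41 = 21^2 * 6 = 31*6 = 22
  -> A = 22
B = 6^27 mod 41  (bits of 27 = 11011)
  bit 0 = 1: r = r^2 * 6 mod 41 = 1^2 * 6 = 1*6 = 6
  bit 1 = 1: r = r^2 * 6 mod 41 = 6^2 * 6 = 36*6 = 11
  bit 2 = 0: r = r^2 mod 41 = 11^2 = 39
  bit 3 = 1: r = r^2 * 6 mod 41 = 39^2 * 6 = 4*6 = 24
  bit 4 = 1: r = r^2 * 6 mod 41 = 24^2 * 6 = 2*6 = 12
  -> B = 12
s = B^a = 12^29 mod 41  (bits of 29 = 11101)
  bit 0 = 1: r = r^2 * 12 mod 41 = 1^2 * 12 = 1*12 = 12
  bit 1 = 1: r = r^2 * 12 mod 41 = 12^2 * 12 = 21*12 = 6
  bit 2 = 1: r = r^2 * 12 mod 41 = 6^2 * 12 = 36*12 = 22
  bit 3 = 0: r = r^2 mod 41 = 22^2 = 33
  bit 4 = 1: r = r^2 * 12 mod 41 = 33^2 * 12 = 23*12 = 30
  -> s = B^a = 30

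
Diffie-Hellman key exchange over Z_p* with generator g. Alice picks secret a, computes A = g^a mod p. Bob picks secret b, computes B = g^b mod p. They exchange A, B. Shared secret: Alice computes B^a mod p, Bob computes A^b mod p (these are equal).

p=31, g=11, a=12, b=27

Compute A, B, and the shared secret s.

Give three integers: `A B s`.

Answer: 16 15 8

Derivation:
A = 11^12 mod 31  (bits of 12 = 1100)
  bit 0 = 1: r = r^2 * 11 mod 31 = 1^2 * 11 = 1*11 = 11
  bit 1 = 1: r = r^2 * 11 mod 31 = 11^2 * 11 = 28*11 = 29
  bit 2 = 0: r = r^2 mod 31 = 29^2 = 4
  bit 3 = 0: r = r^2 mod 31 = 4^2 = 16
  -> A = 16
B = 11^27 mod 31  (bits of 27 = 11011)
  bit 0 = 1: r = r^2 * 11 mod 31 = 1^2 * 11 = 1*11 = 11
  bit 1 = 1: r = r^2 * 11 mod 31 = 11^2 * 11 = 28*11 = 29
  bit 2 = 0: r = r^2 mod 31 = 29^2 = 4
  bit 3 = 1: r = r^2 * 11 mod 31 = 4^2 * 11 = 16*11 = 21
  bit 4 = 1: r = r^2 * 11 mod 31 = 21^2 * 11 = 7*11 = 15
  -> B = 15
s = B^a = 15^12 mod 31  (bits of 12 = 1100)
  bit 0 = 1: r = r^2 * 15 mod 31 = 1^2 * 15 = 1*15 = 15
  bit 1 = 1: r = r^2 * 15 mod 31 = 15^2 * 15 = 8*15 = 27
  bit 2 = 0: r = r^2 mod 31 = 27^2 = 16
  bit 3 = 0: r = r^2 mod 31 = 16^2 = 8
  -> s = B^a = 8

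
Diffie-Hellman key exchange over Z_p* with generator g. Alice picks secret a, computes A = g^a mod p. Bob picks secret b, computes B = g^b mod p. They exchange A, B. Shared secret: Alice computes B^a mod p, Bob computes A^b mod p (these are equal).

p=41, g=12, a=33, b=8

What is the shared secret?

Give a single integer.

A = 12^33 mod 41  (bits of 33 = 100001)
  bit 0 = 1: r = r^2 * 12 mod 41 = 1^2 * 12 = 1*12 = 12
  bit 1 = 0: r = r^2 mod 41 = 12^2 = 21
  bit 2 = 0: r = r^2 mod 41 = 21^2 = 31
  bit 3 = 0: r = r^2 mod 41 = 31^2 = 18
  bit 4 = 0: r = r^2 mod 41 = 18^2 = 37
  bit 5 = 1: r = r^2 * 12 mod 41 = 37^2 * 12 = 16*12 = 28
  -> A = 28
B = 12^8 mod 41  (bits of 8 = 1000)
  bit 0 = 1: r = r^2 * 12 mod 41 = 1^2 * 12 = 1*12 = 12
  bit 1 = 0: r = r^2 mod 41 = 12^2 = 21
  bit 2 = 0: r = r^2 mod 41 = 21^2 = 31
  bit 3 = 0: r = r^2 mod 41 = 31^2 = 18
  -> B = 18
s = B^a = 18^33 mod 41  (bits of 33 = 100001)
  bit 0 = 1: r = r^2 * 18 mod 41 = 1^2 * 18 = 1*18 = 18
  bit 1 = 0: r = r^2 mod 41 = 18^2 = 37
  bit 2 = 0: r = r^2 mod 41 = 37^2 = 16
  bit 3 = 0: r = r^2 mod 41 = 16^2 = 10
  bit 4 = 0: r = r^2 mod 41 = 10^2 = 18
  bit 5 = 1: r = r^2 * 18 mod 41 = 18^2 * 18 = 37*18 = 10
  -> s = B^a = 10

Answer: 10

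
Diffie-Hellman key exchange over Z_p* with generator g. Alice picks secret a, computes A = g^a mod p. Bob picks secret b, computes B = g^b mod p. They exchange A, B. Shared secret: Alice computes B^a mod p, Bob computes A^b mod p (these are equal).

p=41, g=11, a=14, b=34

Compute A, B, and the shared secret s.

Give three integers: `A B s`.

A = 11^14 mod 41  (bits of 14 = 1110)
  bit 0 = 1: r = r^2 * 11 mod 41 = 1^2 * 11 = 1*11 = 11
  bit 1 = 1: r = r^2 * 11 mod 41 = 11^2 * 11 = 39*11 = 19
  bit 2 = 1: r = r^2 * 11 mod 41 = 19^2 * 11 = 33*11 = 35
  bit 3 = 0: r = r^2 mod 41 = 35^2 = 36
  -> A = 36
B = 11^34 mod 41  (bits of 34 = 100010)
  bit 0 = 1: r = r^2 * 11 mod 41 = 1^2 * 11 = 1*11 = 11
  bit 1 = 0: r = r^2 mod 41 = 11^2 = 39
  bit 2 = 0: r = r^2 mod 41 = 39^2 = 4
  bit 3 = 0: r = r^2 mod 41 = 4^2 = 16
  bit 4 = 1: r = r^2 * 11 mod 41 = 16^2 * 11 = 10*11 = 28
  bit 5 = 0: r = r^2 mod 41 = 28^2 = 5
  -> B = 5
s = B^a = 5^14 mod 41  (bits of 14 = 1110)
  bit 0 = 1: r = r^2 * 5 mod 41 = 1^2 * 5 = 1*5 = 5
  bit 1 = 1: r = r^2 * 5 mod 41 = 5^2 * 5 = 25*5 = 2
  bit 2 = 1: r = r^2 * 5 mod 41 = 2^2 * 5 = 4*5 = 20
  bit 3 = 0: r = r^2 mod 41 = 20^2 = 31
  -> s = B^a = 31

Answer: 36 5 31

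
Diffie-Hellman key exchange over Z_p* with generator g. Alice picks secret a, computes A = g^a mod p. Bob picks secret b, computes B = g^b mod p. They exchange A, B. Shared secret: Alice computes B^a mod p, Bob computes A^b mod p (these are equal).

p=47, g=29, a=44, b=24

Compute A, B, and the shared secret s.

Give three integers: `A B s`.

A = 29^44 mod 47  (bits of 44 = 101100)
  bit 0 = 1: r = r^2 * 29 mod 47 = 1^2 * 29 = 1*29 = 29
  bit 1 = 0: r = r^2 mod 47 = 29^2 = 42
  bit 2 = 1: r = r^2 * 29 mod 47 = 42^2 * 29 = 25*29 = 20
  bit 3 = 1: r = r^2 * 29 mod 47 = 20^2 * 29 = 24*29 = 38
  bit 4 = 0: r = r^2 mod 47 = 38^2 = 34
  bit 5 = 0: r = r^2 mod 47 = 34^2 = 28
  -> A = 28
B = 29^24 mod 47  (bits of 24 = 11000)
  bit 0 = 1: r = r^2 * 29 mod 47 = 1^2 * 29 = 1*29 = 29
  bit 1 = 1: r = r^2 * 29 mod 47 = 29^2 * 29 = 42*29 = 43
  bit 2 = 0: r = r^2 mod 47 = 43^2 = 16
  bit 3 = 0: r = r^2 mod 47 = 16^2 = 21
  bit 4 = 0: r = r^2 mod 47 = 21^2 = 18
  -> B = 18
s = B^a = 18^44 mod 47  (bits of 44 = 101100)
  bit 0 = 1: r = r^2 * 18 mod 47 = 1^2 * 18 = 1*18 = 18
  bit 1 = 0: r = r^2 mod 47 = 18^2 = 42
  bit 2 = 1: r = r^2 * 18 mod 47 = 42^2 * 18 = 25*18 = 27
  bit 3 = 1: r = r^2 * 18 mod 47 = 27^2 * 18 = 24*18 = 9
  bit 4 = 0: r = r^2 mod 47 = 9^2 = 34
  bit 5 = 0: r = r^2 mod 47 = 34^2 = 28
  -> s = B^a = 28

Answer: 28 18 28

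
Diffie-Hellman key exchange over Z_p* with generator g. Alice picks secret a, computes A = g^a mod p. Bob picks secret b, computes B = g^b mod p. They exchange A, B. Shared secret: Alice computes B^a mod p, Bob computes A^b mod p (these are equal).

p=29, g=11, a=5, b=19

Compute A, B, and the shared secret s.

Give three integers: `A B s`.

A = 11^5 mod 29  (bits of 5 = 101)
  bit 0 = 1: r = r^2 * 11 mod 29 = 1^2 * 11 = 1*11 = 11
  bit 1 = 0: r = r^2 mod 29 = 11^2 = 5
  bit 2 = 1: r = r^2 * 11 mod 29 = 5^2 * 11 = 25*11 = 14
  -> A = 14
B = 11^19 mod 29  (bits of 19 = 10011)
  bit 0 = 1: r = r^2 * 11 mod 29 = 1^2 * 11 = 1*11 = 11
  bit 1 = 0: r = r^2 mod 29 = 11^2 = 5
  bit 2 = 0: r = r^2 mod 29 = 5^2 = 25
  bit 3 = 1: r = r^2 * 11 mod 29 = 25^2 * 11 = 16*11 = 2
  bit 4 = 1: r = r^2 * 11 mod 29 = 2^2 * 11 = 4*11 = 15
  -> B = 15
s = B^a = 15^5 mod 29  (bits of 5 = 101)
  bit 0 = 1: r = r^2 * 15 mod 29 = 1^2 * 15 = 1*15 = 15
  bit 1 = 0: r = r^2 mod 29 = 15^2 = 22
  bit 2 = 1: r = r^2 * 15 mod 29 = 22^2 * 15 = 20*15 = 10
  -> s = B^a = 10

Answer: 14 15 10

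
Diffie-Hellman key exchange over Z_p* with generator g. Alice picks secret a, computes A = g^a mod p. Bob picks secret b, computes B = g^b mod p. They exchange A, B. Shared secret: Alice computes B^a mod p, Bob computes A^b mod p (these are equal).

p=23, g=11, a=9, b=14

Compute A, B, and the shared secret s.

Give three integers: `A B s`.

A = 11^9 mod 23  (bits of 9 = 1001)
  bit 0 = 1: r = r^2 * 11 mod 23 = 1^2 * 11 = 1*11 = 11
  bit 1 = 0: r = r^2 mod 23 = 11^2 = 6
  bit 2 = 0: r = r^2 mod 23 = 6^2 = 13
  bit 3 = 1: r = r^2 * 11 mod 23 = 13^2 * 11 = 8*11 = 19
  -> A = 19
B = 11^14 mod 23  (bits of 14 = 1110)
  bit 0 = 1: r = r^2 * 11 mod 23 = 1^2 * 11 = 1*11 = 11
  bit 1 = 1: r = r^2 * 11 mod 23 = 11^2 * 11 = 6*11 = 20
  bit 2 = 1: r = r^2 * 11 mod 23 = 20^2 * 11 = 9*11 = 7
  bit 3 = 0: r = r^2 mod 23 = 7^2 = 3
  -> B = 3
s = B^a = 3^9 mod 23  (bits of 9 = 1001)
  bit 0 = 1: r = r^2 * 3 mod 23 = 1^2 * 3 = 1*3 = 3
  bit 1 = 0: r = r^2 mod 23 = 3^2 = 9
  bit 2 = 0: r = r^2 mod 23 = 9^2 = 12
  bit 3 = 1: r = r^2 * 3 mod 23 = 12^2 * 3 = 6*3 = 18
  -> s = B^a = 18

Answer: 19 3 18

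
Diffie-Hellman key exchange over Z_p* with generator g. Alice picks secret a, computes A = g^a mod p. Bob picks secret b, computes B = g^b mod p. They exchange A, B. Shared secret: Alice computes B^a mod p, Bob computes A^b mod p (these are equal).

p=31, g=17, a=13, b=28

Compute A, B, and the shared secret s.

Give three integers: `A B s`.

Answer: 3 28 7

Derivation:
A = 17^13 mod 31  (bits of 13 = 1101)
  bit 0 = 1: r = r^2 * 17 mod 31 = 1^2 * 17 = 1*17 = 17
  bit 1 = 1: r = r^2 * 17 mod 31 = 17^2 * 17 = 10*17 = 15
  bit 2 = 0: r = r^2 mod 31 = 15^2 = 8
  bit 3 = 1: r = r^2 * 17 mod 31 = 8^2 * 17 = 2*17 = 3
  -> A = 3
B = 17^28 mod 31  (bits of 28 = 11100)
  bit 0 = 1: r = r^2 * 17 mod 31 = 1^2 * 17 = 1*17 = 17
  bit 1 = 1: r = r^2 * 17 mod 31 = 17^2 * 17 = 10*17 = 15
  bit 2 = 1: r = r^2 * 17 mod 31 = 15^2 * 17 = 8*17 = 12
  bit 3 = 0: r = r^2 mod 31 = 12^2 = 20
  bit 4 = 0: r = r^2 mod 31 = 20^2 = 28
  -> B = 28
s = B^a = 28^13 mod 31  (bits of 13 = 1101)
  bit 0 = 1: r = r^2 * 28 mod 31 = 1^2 * 28 = 1*28 = 28
  bit 1 = 1: r = r^2 * 28 mod 31 = 28^2 * 28 = 9*28 = 4
  bit 2 = 0: r = r^2 mod 31 = 4^2 = 16
  bit 3 = 1: r = r^2 * 28 mod 31 = 16^2 * 28 = 8*28 = 7
  -> s = B^a = 7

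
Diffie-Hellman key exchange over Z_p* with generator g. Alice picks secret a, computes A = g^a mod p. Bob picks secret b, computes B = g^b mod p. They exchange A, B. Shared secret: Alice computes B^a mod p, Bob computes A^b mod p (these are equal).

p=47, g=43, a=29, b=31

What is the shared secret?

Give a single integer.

A = 43^29 mod 47  (bits of 29 = 11101)
  bit 0 = 1: r = r^2 * 43 mod 47 = 1^2 * 43 = 1*43 = 43
  bit 1 = 1: r = r^2 * 43 mod 47 = 43^2 * 43 = 16*43 = 30
  bit 2 = 1: r = r^2 * 43 mod 47 = 30^2 * 43 = 7*43 = 19
  bit 3 = 0: r = r^2 mod 47 = 19^2 = 32
  bit 4 = 1: r = r^2 * 43 mod 47 = 32^2 * 43 = 37*43 = 40
  -> A = 40
B = 43^31 mod 47  (bits of 31 = 11111)
  bit 0 = 1: r = r^2 * 43 mod 47 = 1^2 * 43 = 1*43 = 43
  bit 1 = 1: r = r^2 * 43 mod 47 = 43^2 * 43 = 16*43 = 30
  bit 2 = 1: r = r^2 * 43 mod 47 = 30^2 * 43 = 7*43 = 19
  bit 3 = 1: r = r^2 * 43 mod 47 = 19^2 * 43 = 32*43 = 13
  bit 4 = 1: r = r^2 * 43 mod 47 = 13^2 * 43 = 28*43 = 29
  -> B = 29
s = B^a = 29^29 mod 47  (bits of 29 = 11101)
  bit 0 = 1: r = r^2 * 29 mod 47 = 1^2 * 29 = 1*29 = 29
  bit 1 = 1: r = r^2 * 29 mod 47 = 29^2 * 29 = 42*29 = 43
  bit 2 = 1: r = r^2 * 29 mod 47 = 43^2 * 29 = 16*29 = 41
  bit 3 = 0: r = r^2 mod 47 = 41^2 = 36
  bit 4 = 1: r = r^2 * 29 mod 47 = 36^2 * 29 = 27*29 = 31
  -> s = B^a = 31

Answer: 31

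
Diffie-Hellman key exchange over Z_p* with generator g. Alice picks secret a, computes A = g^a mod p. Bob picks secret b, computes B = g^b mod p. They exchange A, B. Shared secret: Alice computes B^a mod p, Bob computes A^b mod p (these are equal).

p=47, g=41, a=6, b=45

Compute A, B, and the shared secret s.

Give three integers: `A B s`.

A = 41^6 mod 47  (bits of 6 = 110)
  bit 0 = 1: r = r^2 * 41 mod 47 = 1^2 * 41 = 1*41 = 41
  bit 1 = 1: r = r^2 * 41 mod 47 = 41^2 * 41 = 36*41 = 19
  bit 2 = 0: r = r^2 mod 47 = 19^2 = 32
  -> A = 32
B = 41^45 mod 47  (bits of 45 = 101101)
  bit 0 = 1: r = r^2 * 41 mod 47 = 1^2 * 41 = 1*41 = 41
  bit 1 = 0: r = r^2 mod 47 = 41^2 = 36
  bit 2 = 1: r = r^2 * 41 mod 47 = 36^2 * 41 = 27*41 = 26
  bit 3 = 1: r = r^2 * 41 mod 47 = 26^2 * 41 = 18*41 = 33
  bit 4 = 0: r = r^2 mod 47 = 33^2 = 8
  bit 5 = 1: r = r^2 * 41 mod 47 = 8^2 * 41 = 17*41 = 39
  -> B = 39
s = B^a = 39^6 mod 47  (bits of 6 = 110)
  bit 0 = 1: r = r^2 * 39 mod 47 = 1^2 * 39 = 1*39 = 39
  bit 1 = 1: r = r^2 * 39 mod 47 = 39^2 * 39 = 17*39 = 5
  bit 2 = 0: r = r^2 mod 47 = 5^2 = 25
  -> s = B^a = 25

Answer: 32 39 25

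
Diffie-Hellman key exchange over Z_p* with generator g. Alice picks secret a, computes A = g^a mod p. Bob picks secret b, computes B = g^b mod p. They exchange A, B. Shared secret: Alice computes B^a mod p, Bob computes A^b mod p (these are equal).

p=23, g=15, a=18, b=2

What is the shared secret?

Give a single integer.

A = 15^18 mod 23  (bits of 18 = 10010)
  bit 0 = 1: r = r^2 * 15 mod 23 = 1^2 * 15 = 1*15 = 15
  bit 1 = 0: r = r^2 mod 23 = 15^2 = 18
  bit 2 = 0: r = r^2 mod 23 = 18^2 = 2
  bit 3 = 1: r = r^2 * 15 mod 23 = 2^2 * 15 = 4*15 = 14
  bit 4 = 0: r = r^2 mod 23 = 14^2 = 12
  -> A = 12
B = 15^2 mod 23  (bits of 2 = 10)
  bit 0 = 1: r = r^2 * 15 mod 23 = 1^2 * 15 = 1*15 = 15
  bit 1 = 0: r = r^2 mod 23 = 15^2 = 18
  -> B = 18
s = B^a = 18^18 mod 23  (bits of 18 = 10010)
  bit 0 = 1: r = r^2 * 18 mod 23 = 1^2 * 18 = 1*18 = 18
  bit 1 = 0: r = r^2 mod 23 = 18^2 = 2
  bit 2 = 0: r = r^2 mod 23 = 2^2 = 4
  bit 3 = 1: r = r^2 * 18 mod 23 = 4^2 * 18 = 16*18 = 12
  bit 4 = 0: r = r^2 mod 23 = 12^2 = 6
  -> s = B^a = 6

Answer: 6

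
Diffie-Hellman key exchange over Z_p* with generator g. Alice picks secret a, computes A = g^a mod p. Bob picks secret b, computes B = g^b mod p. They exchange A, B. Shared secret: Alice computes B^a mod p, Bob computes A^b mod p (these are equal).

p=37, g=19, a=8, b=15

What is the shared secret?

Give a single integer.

A = 19^8 mod 37  (bits of 8 = 1000)
  bit 0 = 1: r = r^2 * 19 mod 37 = 1^2 * 19 = 1*19 = 19
  bit 1 = 0: r = r^2 mod 37 = 19^2 = 28
  bit 2 = 0: r = r^2 mod 37 = 28^2 = 7
  bit 3 = 0: r = r^2 mod 37 = 7^2 = 12
  -> A = 12
B = 19^15 mod 37  (bits of 15 = 1111)
  bit 0 = 1: r = r^2 * 19 mod 37 = 1^2 * 19 = 1*19 = 19
  bit 1 = 1: r = r^2 * 19 mod 37 = 19^2 * 19 = 28*19 = 14
  bit 2 = 1: r = r^2 * 19 mod 37 = 14^2 * 19 = 11*19 = 24
  bit 3 = 1: r = r^2 * 19 mod 37 = 24^2 * 19 = 21*19 = 29
  -> B = 29
s = B^a = 29^8 mod 37  (bits of 8 = 1000)
  bit 0 = 1: r = r^2 * 29 mod 37 = 1^2 * 29 = 1*29 = 29
  bit 1 = 0: r = r^2 mod 37 = 29^2 = 27
  bit 2 = 0: r = r^2 mod 37 = 27^2 = 26
  bit 3 = 0: r = r^2 mod 37 = 26^2 = 10
  -> s = B^a = 10

Answer: 10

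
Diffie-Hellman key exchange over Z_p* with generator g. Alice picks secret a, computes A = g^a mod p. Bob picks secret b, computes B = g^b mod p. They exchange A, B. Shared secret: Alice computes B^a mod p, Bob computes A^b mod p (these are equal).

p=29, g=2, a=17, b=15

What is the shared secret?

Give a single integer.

A = 2^17 mod 29  (bits of 17 = 10001)
  bit 0 = 1: r = r^2 * 2 mod 29 = 1^2 * 2 = 1*2 = 2
  bit 1 = 0: r = r^2 mod 29 = 2^2 = 4
  bit 2 = 0: r = r^2 mod 29 = 4^2 = 16
  bit 3 = 0: r = r^2 mod 29 = 16^2 = 24
  bit 4 = 1: r = r^2 * 2 mod 29 = 24^2 * 2 = 25*2 = 21
  -> A = 21
B = 2^15 mod 29  (bits of 15 = 1111)
  bit 0 = 1: r = r^2 * 2 mod 29 = 1^2 * 2 = 1*2 = 2
  bit 1 = 1: r = r^2 * 2 mod 29 = 2^2 * 2 = 4*2 = 8
  bit 2 = 1: r = r^2 * 2 mod 29 = 8^2 * 2 = 6*2 = 12
  bit 3 = 1: r = r^2 * 2 mod 29 = 12^2 * 2 = 28*2 = 27
  -> B = 27
s = B^a = 27^17 mod 29  (bits of 17 = 10001)
  bit 0 = 1: r = r^2 * 27 mod 29 = 1^2 * 27 = 1*27 = 27
  bit 1 = 0: r = r^2 mod 29 = 27^2 = 4
  bit 2 = 0: r = r^2 mod 29 = 4^2 = 16
  bit 3 = 0: r = r^2 mod 29 = 16^2 = 24
  bit 4 = 1: r = r^2 * 27 mod 29 = 24^2 * 27 = 25*27 = 8
  -> s = B^a = 8

Answer: 8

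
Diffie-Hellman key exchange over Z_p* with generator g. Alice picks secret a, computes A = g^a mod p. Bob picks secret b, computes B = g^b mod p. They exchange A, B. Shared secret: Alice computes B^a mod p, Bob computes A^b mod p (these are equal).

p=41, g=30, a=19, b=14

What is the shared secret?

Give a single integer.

A = 30^19 mod 41  (bits of 19 = 10011)
  bit 0 = 1: r = r^2 * 30 mod 41 = 1^2 * 30 = 1*30 = 30
  bit 1 = 0: r = r^2 mod 41 = 30^2 = 39
  bit 2 = 0: r = r^2 mod 41 = 39^2 = 4
  bit 3 = 1: r = r^2 * 30 mod 41 = 4^2 * 30 = 16*30 = 29
  bit 4 = 1: r = r^2 * 30 mod 41 = 29^2 * 30 = 21*30 = 15
  -> A = 15
B = 30^14 mod 41  (bits of 14 = 1110)
  bit 0 = 1: r = r^2 * 30 mod 41 = 1^2 * 30 = 1*30 = 30
  bit 1 = 1: r = r^2 * 30 mod 41 = 30^2 * 30 = 39*30 = 22
  bit 2 = 1: r = r^2 * 30 mod 41 = 22^2 * 30 = 33*30 = 6
  bit 3 = 0: r = r^2 mod 41 = 6^2 = 36
  -> B = 36
s = B^a = 36^19 mod 41  (bits of 19 = 10011)
  bit 0 = 1: r = r^2 * 36 mod 41 = 1^2 * 36 = 1*36 = 36
  bit 1 = 0: r = r^2 mod 41 = 36^2 = 25
  bit 2 = 0: r = r^2 mod 41 = 25^2 = 10
  bit 3 = 1: r = r^2 * 36 mod 41 = 10^2 * 36 = 18*36 = 33
  bit 4 = 1: r = r^2 * 36 mod 41 = 33^2 * 36 = 23*36 = 8
  -> s = B^a = 8

Answer: 8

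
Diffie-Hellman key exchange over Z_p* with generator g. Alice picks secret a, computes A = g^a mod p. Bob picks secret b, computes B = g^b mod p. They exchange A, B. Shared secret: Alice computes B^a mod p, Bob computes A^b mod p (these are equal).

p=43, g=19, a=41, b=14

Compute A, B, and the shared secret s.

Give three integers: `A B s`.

A = 19^41 mod 43  (bits of 41 = 101001)
  bit 0 = 1: r = r^2 * 19 mod 43 = 1^2 * 19 = 1*19 = 19
  bit 1 = 0: r = r^2 mod 43 = 19^2 = 17
  bit 2 = 1: r = r^2 * 19 mod 43 = 17^2 * 19 = 31*19 = 30
  bit 3 = 0: r = r^2 mod 43 = 30^2 = 40
  bit 4 = 0: r = r^2 mod 43 = 40^2 = 9
  bit 5 = 1: r = r^2 * 19 mod 43 = 9^2 * 19 = 38*19 = 34
  -> A = 34
B = 19^14 mod 43  (bits of 14 = 1110)
  bit 0 = 1: r = r^2 * 19 mod 43 = 1^2 * 19 = 1*19 = 19
  bit 1 = 1: r = r^2 * 19 mod 43 = 19^2 * 19 = 17*19 = 22
  bit 2 = 1: r = r^2 * 19 mod 43 = 22^2 * 19 = 11*19 = 37
  bit 3 = 0: r = r^2 mod 43 = 37^2 = 36
  -> B = 36
s = B^a = 36^41 mod 43  (bits of 41 = 101001)
  bit 0 = 1: r = r^2 * 36 mod 43 = 1^2 * 36 = 1*36 = 36
  bit 1 = 0: r = r^2 mod 43 = 36^2 = 6
  bit 2 = 1: r = r^2 * 36 mod 43 = 6^2 * 36 = 36*36 = 6
  bit 3 = 0: r = r^2 mod 43 = 6^2 = 36
  bit 4 = 0: r = r^2 mod 43 = 36^2 = 6
  bit 5 = 1: r = r^2 * 36 mod 43 = 6^2 * 36 = 36*36 = 6
  -> s = B^a = 6

Answer: 34 36 6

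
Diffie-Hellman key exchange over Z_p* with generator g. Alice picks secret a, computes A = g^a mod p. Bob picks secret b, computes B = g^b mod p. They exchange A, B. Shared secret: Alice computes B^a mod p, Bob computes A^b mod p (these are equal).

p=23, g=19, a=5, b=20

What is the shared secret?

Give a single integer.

A = 19^5 mod 23  (bits of 5 = 101)
  bit 0 = 1: r = r^2 * 19 mod 23 = 1^2 * 19 = 1*19 = 19
  bit 1 = 0: r = r^2 mod 23 = 19^2 = 16
  bit 2 = 1: r = r^2 * 19 mod 23 = 16^2 * 19 = 3*19 = 11
  -> A = 11
B = 19^20 mod 23  (bits of 20 = 10100)
  bit 0 = 1: r = r^2 * 19 mod 23 = 1^2 * 19 = 1*19 = 19
  bit 1 = 0: r = r^2 mod 23 = 19^2 = 16
  bit 2 = 1: r = r^2 * 19 mod 23 = 16^2 * 19 = 3*19 = 11
  bit 3 = 0: r = r^2 mod 23 = 11^2 = 6
  bit 4 = 0: r = r^2 mod 23 = 6^2 = 13
  -> B = 13
s = B^a = 13^5 mod 23  (bits of 5 = 101)
  bit 0 = 1: r = r^2 * 13 mod 23 = 1^2 * 13 = 1*13 = 13
  bit 1 = 0: r = r^2 mod 23 = 13^2 = 8
  bit 2 = 1: r = r^2 * 13 mod 23 = 8^2 * 13 = 18*13 = 4
  -> s = B^a = 4

Answer: 4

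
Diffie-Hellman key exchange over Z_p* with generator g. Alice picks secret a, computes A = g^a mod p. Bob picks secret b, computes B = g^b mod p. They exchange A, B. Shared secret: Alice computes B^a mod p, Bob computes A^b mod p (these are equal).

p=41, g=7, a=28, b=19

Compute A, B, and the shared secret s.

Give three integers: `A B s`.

A = 7^28 mod 41  (bits of 28 = 11100)
  bit 0 = 1: r = r^2 * 7 mod 41 = 1^2 * 7 = 1*7 = 7
  bit 1 = 1: r = r^2 * 7 mod 41 = 7^2 * 7 = 8*7 = 15
  bit 2 = 1: r = r^2 * 7 mod 41 = 15^2 * 7 = 20*7 = 17
  bit 3 = 0: r = r^2 mod 41 = 17^2 = 2
  bit 4 = 0: r = r^2 mod 41 = 2^2 = 4
  -> A = 4
B = 7^19 mod 41  (bits of 19 = 10011)
  bit 0 = 1: r = r^2 * 7 mod 41 = 1^2 * 7 = 1*7 = 7
  bit 1 = 0: r = r^2 mod 41 = 7^2 = 8
  bit 2 = 0: r = r^2 mod 41 = 8^2 = 23
  bit 3 = 1: r = r^2 * 7 mod 41 = 23^2 * 7 = 37*7 = 13
  bit 4 = 1: r = r^2 * 7 mod 41 = 13^2 * 7 = 5*7 = 35
  -> B = 35
s = B^a = 35^28 mod 41  (bits of 28 = 11100)
  bit 0 = 1: r = r^2 * 35 mod 41 = 1^2 * 35 = 1*35 = 35
  bit 1 = 1: r = r^2 * 35 mod 41 = 35^2 * 35 = 36*35 = 30
  bit 2 = 1: r = r^2 * 35 mod 41 = 30^2 * 35 = 39*35 = 12
  bit 3 = 0: r = r^2 mod 41 = 12^2 = 21
  bit 4 = 0: r = r^2 mod 41 = 21^2 = 31
  -> s = B^a = 31

Answer: 4 35 31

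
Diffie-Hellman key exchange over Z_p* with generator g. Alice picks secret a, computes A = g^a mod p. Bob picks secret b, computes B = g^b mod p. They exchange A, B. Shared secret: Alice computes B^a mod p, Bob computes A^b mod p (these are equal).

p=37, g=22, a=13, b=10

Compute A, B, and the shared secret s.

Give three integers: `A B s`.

Answer: 17 21 28

Derivation:
A = 22^13 mod 37  (bits of 13 = 1101)
  bit 0 = 1: r = r^2 * 22 mod 37 = 1^2 * 22 = 1*22 = 22
  bit 1 = 1: r = r^2 * 22 mod 37 = 22^2 * 22 = 3*22 = 29
  bit 2 = 0: r = r^2 mod 37 = 29^2 = 27
  bit 3 = 1: r = r^2 * 22 mod 37 = 27^2 * 22 = 26*22 = 17
  -> A = 17
B = 22^10 mod 37  (bits of 10 = 1010)
  bit 0 = 1: r = r^2 * 22 mod 37 = 1^2 * 22 = 1*22 = 22
  bit 1 = 0: r = r^2 mod 37 = 22^2 = 3
  bit 2 = 1: r = r^2 * 22 mod 37 = 3^2 * 22 = 9*22 = 13
  bit 3 = 0: r = r^2 mod 37 = 13^2 = 21
  -> B = 21
s = B^a = 21^13 mod 37  (bits of 13 = 1101)
  bit 0 = 1: r = r^2 * 21 mod 37 = 1^2 * 21 = 1*21 = 21
  bit 1 = 1: r = r^2 * 21 mod 37 = 21^2 * 21 = 34*21 = 11
  bit 2 = 0: r = r^2 mod 37 = 11^2 = 10
  bit 3 = 1: r = r^2 * 21 mod 37 = 10^2 * 21 = 26*21 = 28
  -> s = B^a = 28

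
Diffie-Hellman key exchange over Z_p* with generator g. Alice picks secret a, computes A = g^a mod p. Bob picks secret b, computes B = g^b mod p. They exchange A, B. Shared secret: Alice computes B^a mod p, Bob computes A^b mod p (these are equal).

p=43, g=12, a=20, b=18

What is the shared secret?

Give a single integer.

Answer: 35

Derivation:
A = 12^20 mod 43  (bits of 20 = 10100)
  bit 0 = 1: r = r^2 * 12 mod 43 = 1^2 * 12 = 1*12 = 12
  bit 1 = 0: r = r^2 mod 43 = 12^2 = 15
  bit 2 = 1: r = r^2 * 12 mod 43 = 15^2 * 12 = 10*12 = 34
  bit 3 = 0: r = r^2 mod 43 = 34^2 = 38
  bit 4 = 0: r = r^2 mod 43 = 38^2 = 25
  -> A = 25
B = 12^18 mod 43  (bits of 18 = 10010)
  bit 0 = 1: r = r^2 * 12 mod 43 = 1^2 * 12 = 1*12 = 12
  bit 1 = 0: r = r^2 mod 43 = 12^2 = 15
  bit 2 = 0: r = r^2 mod 43 = 15^2 = 10
  bit 3 = 1: r = r^2 * 12 mod 43 = 10^2 * 12 = 14*12 = 39
  bit 4 = 0: r = r^2 mod 43 = 39^2 = 16
  -> B = 16
s = B^a = 16^20 mod 43  (bits of 20 = 10100)
  bit 0 = 1: r = r^2 * 16 mod 43 = 1^2 * 16 = 1*16 = 16
  bit 1 = 0: r = r^2 mod 43 = 16^2 = 41
  bit 2 = 1: r = r^2 * 16 mod 43 = 41^2 * 16 = 4*16 = 21
  bit 3 = 0: r = r^2 mod 43 = 21^2 = 11
  bit 4 = 0: r = r^2 mod 43 = 11^2 = 35
  -> s = B^a = 35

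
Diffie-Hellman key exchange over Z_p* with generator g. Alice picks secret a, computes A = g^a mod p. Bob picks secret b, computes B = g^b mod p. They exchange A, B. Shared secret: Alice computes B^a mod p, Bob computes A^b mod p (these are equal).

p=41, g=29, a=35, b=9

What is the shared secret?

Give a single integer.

A = 29^35 mod 41  (bits of 35 = 100011)
  bit 0 = 1: r = r^2 * 29 mod 41 = 1^2 * 29 = 1*29 = 29
  bit 1 = 0: r = r^2 mod 41 = 29^2 = 21
  bit 2 = 0: r = r^2 mod 41 = 21^2 = 31
  bit 3 = 0: r = r^2 mod 41 = 31^2 = 18
  bit 4 = 1: r = r^2 * 29 mod 41 = 18^2 * 29 = 37*29 = 7
  bit 5 = 1: r = r^2 * 29 mod 41 = 7^2 * 29 = 8*29 = 27
  -> A = 27
B = 29^9 mod 41  (bits of 9 = 1001)
  bit 0 = 1: r = r^2 * 29 mod 41 = 1^2 * 29 = 1*29 = 29
  bit 1 = 0: r = r^2 mod 41 = 29^2 = 21
  bit 2 = 0: r = r^2 mod 41 = 21^2 = 31
  bit 3 = 1: r = r^2 * 29 mod 41 = 31^2 * 29 = 18*29 = 30
  -> B = 30
s = B^a = 30^35 mod 41  (bits of 35 = 100011)
  bit 0 = 1: r = r^2 * 30 mod 41 = 1^2 * 30 = 1*30 = 30
  bit 1 = 0: r = r^2 mod 41 = 30^2 = 39
  bit 2 = 0: r = r^2 mod 41 = 39^2 = 4
  bit 3 = 0: r = r^2 mod 41 = 4^2 = 16
  bit 4 = 1: r = r^2 * 30 mod 41 = 16^2 * 30 = 10*30 = 13
  bit 5 = 1: r = r^2 * 30 mod 41 = 13^2 * 30 = 5*30 = 27
  -> s = B^a = 27

Answer: 27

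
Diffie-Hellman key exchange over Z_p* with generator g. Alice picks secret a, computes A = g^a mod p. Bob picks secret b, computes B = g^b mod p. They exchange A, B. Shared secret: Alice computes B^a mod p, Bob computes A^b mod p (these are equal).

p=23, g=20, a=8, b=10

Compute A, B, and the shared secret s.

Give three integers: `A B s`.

Answer: 6 8 4

Derivation:
A = 20^8 mod 23  (bits of 8 = 1000)
  bit 0 = 1: r = r^2 * 20 mod 23 = 1^2 * 20 = 1*20 = 20
  bit 1 = 0: r = r^2 mod 23 = 20^2 = 9
  bit 2 = 0: r = r^2 mod 23 = 9^2 = 12
  bit 3 = 0: r = r^2 mod 23 = 12^2 = 6
  -> A = 6
B = 20^10 mod 23  (bits of 10 = 1010)
  bit 0 = 1: r = r^2 * 20 mod 23 = 1^2 * 20 = 1*20 = 20
  bit 1 = 0: r = r^2 mod 23 = 20^2 = 9
  bit 2 = 1: r = r^2 * 20 mod 23 = 9^2 * 20 = 12*20 = 10
  bit 3 = 0: r = r^2 mod 23 = 10^2 = 8
  -> B = 8
s = B^a = 8^8 mod 23  (bits of 8 = 1000)
  bit 0 = 1: r = r^2 * 8 mod 23 = 1^2 * 8 = 1*8 = 8
  bit 1 = 0: r = r^2 mod 23 = 8^2 = 18
  bit 2 = 0: r = r^2 mod 23 = 18^2 = 2
  bit 3 = 0: r = r^2 mod 23 = 2^2 = 4
  -> s = B^a = 4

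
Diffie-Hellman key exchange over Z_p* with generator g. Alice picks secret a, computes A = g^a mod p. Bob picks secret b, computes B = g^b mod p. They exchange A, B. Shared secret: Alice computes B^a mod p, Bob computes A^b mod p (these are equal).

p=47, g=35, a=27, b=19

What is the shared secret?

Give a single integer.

A = 35^27 mod 47  (bits of 27 = 11011)
  bit 0 = 1: r = r^2 * 35 mod 47 = 1^2 * 35 = 1*35 = 35
  bit 1 = 1: r = r^2 * 35 mod 47 = 35^2 * 35 = 3*35 = 11
  bit 2 = 0: r = r^2 mod 47 = 11^2 = 27
  bit 3 = 1: r = r^2 * 35 mod 47 = 27^2 * 35 = 24*35 = 41
  bit 4 = 1: r = r^2 * 35 mod 47 = 41^2 * 35 = 36*35 = 38
  -> A = 38
B = 35^19 mod 47  (bits of 19 = 10011)
  bit 0 = 1: r = r^2 * 35 mod 47 = 1^2 * 35 = 1*35 = 35
  bit 1 = 0: r = r^2 mod 47 = 35^2 = 3
  bit 2 = 0: r = r^2 mod 47 = 3^2 = 9
  bit 3 = 1: r = r^2 * 35 mod 47 = 9^2 * 35 = 34*35 = 15
  bit 4 = 1: r = r^2 * 35 mod 47 = 15^2 * 35 = 37*35 = 26
  -> B = 26
s = B^a = 26^27 mod 47  (bits of 27 = 11011)
  bit 0 = 1: r = r^2 * 26 mod 47 = 1^2 * 26 = 1*26 = 26
  bit 1 = 1: r = r^2 * 26 mod 47 = 26^2 * 26 = 18*26 = 45
  bit 2 = 0: r = r^2 mod 47 = 45^2 = 4
  bit 3 = 1: r = r^2 * 26 mod 47 = 4^2 * 26 = 16*26 = 40
  bit 4 = 1: r = r^2 * 26 mod 47 = 40^2 * 26 = 2*26 = 5
  -> s = B^a = 5

Answer: 5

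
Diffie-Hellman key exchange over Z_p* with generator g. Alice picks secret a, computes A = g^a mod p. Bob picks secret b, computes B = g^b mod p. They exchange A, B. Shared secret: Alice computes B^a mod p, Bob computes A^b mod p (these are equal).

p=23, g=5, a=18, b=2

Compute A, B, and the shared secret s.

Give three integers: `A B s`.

A = 5^18 mod 23  (bits of 18 = 10010)
  bit 0 = 1: r = r^2 * 5 mod 23 = 1^2 * 5 = 1*5 = 5
  bit 1 = 0: r = r^2 mod 23 = 5^2 = 2
  bit 2 = 0: r = r^2 mod 23 = 2^2 = 4
  bit 3 = 1: r = r^2 * 5 mod 23 = 4^2 * 5 = 16*5 = 11
  bit 4 = 0: r = r^2 mod 23 = 11^2 = 6
  -> A = 6
B = 5^2 mod 23  (bits of 2 = 10)
  bit 0 = 1: r = r^2 * 5 mod 23 = 1^2 * 5 = 1*5 = 5
  bit 1 = 0: r = r^2 mod 23 = 5^2 = 2
  -> B = 2
s = B^a = 2^18 mod 23  (bits of 18 = 10010)
  bit 0 = 1: r = r^2 * 2 mod 23 = 1^2 * 2 = 1*2 = 2
  bit 1 = 0: r = r^2 mod 23 = 2^2 = 4
  bit 2 = 0: r = r^2 mod 23 = 4^2 = 16
  bit 3 = 1: r = r^2 * 2 mod 23 = 16^2 * 2 = 3*2 = 6
  bit 4 = 0: r = r^2 mod 23 = 6^2 = 13
  -> s = B^a = 13

Answer: 6 2 13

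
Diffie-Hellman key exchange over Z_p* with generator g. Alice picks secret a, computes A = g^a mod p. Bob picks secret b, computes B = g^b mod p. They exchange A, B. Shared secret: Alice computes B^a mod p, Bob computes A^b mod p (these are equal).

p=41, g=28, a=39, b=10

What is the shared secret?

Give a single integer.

A = 28^39 mod 41  (bits of 39 = 100111)
  bit 0 = 1: r = r^2 * 28 mod 41 = 1^2 * 28 = 1*28 = 28
  bit 1 = 0: r = r^2 mod 41 = 28^2 = 5
  bit 2 = 0: r = r^2 mod 41 = 5^2 = 25
  bit 3 = 1: r = r^2 * 28 mod 41 = 25^2 * 28 = 10*28 = 34
  bit 4 = 1: r = r^2 * 28 mod 41 = 34^2 * 28 = 8*28 = 19
  bit 5 = 1: r = r^2 * 28 mod 41 = 19^2 * 28 = 33*28 = 22
  -> A = 22
B = 28^10 mod 41  (bits of 10 = 1010)
  bit 0 = 1: r = r^2 * 28 mod 41 = 1^2 * 28 = 1*28 = 28
  bit 1 = 0: r = r^2 mod 41 = 28^2 = 5
  bit 2 = 1: r = r^2 * 28 mod 41 = 5^2 * 28 = 25*28 = 3
  bit 3 = 0: r = r^2 mod 41 = 3^2 = 9
  -> B = 9
s = B^a = 9^39 mod 41  (bits of 39 = 100111)
  bit 0 = 1: r = r^2 * 9 mod 41 = 1^2 * 9 = 1*9 = 9
  bit 1 = 0: r = r^2 mod 41 = 9^2 = 40
  bit 2 = 0: r = r^2 mod 41 = 40^2 = 1
  bit 3 = 1: r = r^2 * 9 mod 41 = 1^2 * 9 = 1*9 = 9
  bit 4 = 1: r = r^2 * 9 mod 41 = 9^2 * 9 = 40*9 = 32
  bit 5 = 1: r = r^2 * 9 mod 41 = 32^2 * 9 = 40*9 = 32
  -> s = B^a = 32

Answer: 32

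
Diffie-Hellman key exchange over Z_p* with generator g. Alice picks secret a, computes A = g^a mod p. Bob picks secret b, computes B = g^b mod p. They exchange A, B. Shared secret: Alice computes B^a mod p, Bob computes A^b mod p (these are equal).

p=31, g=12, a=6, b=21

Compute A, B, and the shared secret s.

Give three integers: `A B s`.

A = 12^6 mod 31  (bits of 6 = 110)
  bit 0 = 1: r = r^2 * 12 mod 31 = 1^2 * 12 = 1*12 = 12
  bit 1 = 1: r = r^2 * 12 mod 31 = 12^2 * 12 = 20*12 = 23
  bit 2 = 0: r = r^2 mod 31 = 23^2 = 2
  -> A = 2
B = 12^21 mod 31  (bits of 21 = 10101)
  bit 0 = 1: r = r^2 * 12 mod 31 = 1^2 * 12 = 1*12 = 12
  bit 1 = 0: r = r^2 mod 31 = 12^2 = 20
  bit 2 = 1: r = r^2 * 12 mod 31 = 20^2 * 12 = 28*12 = 26
  bit 3 = 0: r = r^2 mod 31 = 26^2 = 25
  bit 4 = 1: r = r^2 * 12 mod 31 = 25^2 * 12 = 5*12 = 29
  -> B = 29
s = B^a = 29^6 mod 31  (bits of 6 = 110)
  bit 0 = 1: r = r^2 * 29 mod 31 = 1^2 * 29 = 1*29 = 29
  bit 1 = 1: r = r^2 * 29 mod 31 = 29^2 * 29 = 4*29 = 23
  bit 2 = 0: r = r^2 mod 31 = 23^2 = 2
  -> s = B^a = 2

Answer: 2 29 2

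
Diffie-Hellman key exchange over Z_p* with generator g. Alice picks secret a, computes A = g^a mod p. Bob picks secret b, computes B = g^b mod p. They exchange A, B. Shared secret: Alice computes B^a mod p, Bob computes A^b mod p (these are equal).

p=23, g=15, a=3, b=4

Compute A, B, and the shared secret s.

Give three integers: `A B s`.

A = 15^3 mod 23  (bits of 3 = 11)
  bit 0 = 1: r = r^2 * 15 mod 23 = 1^2 * 15 = 1*15 = 15
  bit 1 = 1: r = r^2 * 15 mod 23 = 15^2 * 15 = 18*15 = 17
  -> A = 17
B = 15^4 mod 23  (bits of 4 = 100)
  bit 0 = 1: r = r^2 * 15 mod 23 = 1^2 * 15 = 1*15 = 15
  bit 1 = 0: r = r^2 mod 23 = 15^2 = 18
  bit 2 = 0: r = r^2 mod 23 = 18^2 = 2
  -> B = 2
s = B^a = 2^3 mod 23  (bits of 3 = 11)
  bit 0 = 1: r = r^2 * 2 mod 23 = 1^2 * 2 = 1*2 = 2
  bit 1 = 1: r = r^2 * 2 mod 23 = 2^2 * 2 = 4*2 = 8
  -> s = B^a = 8

Answer: 17 2 8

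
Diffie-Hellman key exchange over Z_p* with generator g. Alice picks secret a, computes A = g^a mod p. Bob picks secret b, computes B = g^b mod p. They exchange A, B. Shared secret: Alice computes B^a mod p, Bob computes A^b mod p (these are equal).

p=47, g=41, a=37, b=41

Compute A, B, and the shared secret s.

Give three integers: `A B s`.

A = 41^37 mod 47  (bits of 37 = 100101)
  bit 0 = 1: r = r^2 * 41 mod 47 = 1^2 * 41 = 1*41 = 41
  bit 1 = 0: r = r^2 mod 47 = 41^2 = 36
  bit 2 = 0: r = r^2 mod 47 = 36^2 = 27
  bit 3 = 1: r = r^2 * 41 mod 47 = 27^2 * 41 = 24*41 = 44
  bit 4 = 0: r = r^2 mod 47 = 44^2 = 9
  bit 5 = 1: r = r^2 * 41 mod 47 = 9^2 * 41 = 34*41 = 31
  -> A = 31
B = 41^41 mod 47  (bits of 41 = 101001)
  bit 0 = 1: r = r^2 * 41 mod 47 = 1^2 * 41 = 1*41 = 41
  bit 1 = 0: r = r^2 mod 47 = 41^2 = 36
  bit 2 = 1: r = r^2 * 41 mod 47 = 36^2 * 41 = 27*41 = 26
  bit 3 = 0: r = r^2 mod 47 = 26^2 = 18
  bit 4 = 0: r = r^2 mod 47 = 18^2 = 42
  bit 5 = 1: r = r^2 * 41 mod 47 = 42^2 * 41 = 25*41 = 38
  -> B = 38
s = B^a = 38^37 mod 47  (bits of 37 = 100101)
  bit 0 = 1: r = r^2 * 38 mod 47 = 1^2 * 38 = 1*38 = 38
  bit 1 = 0: r = r^2 mod 47 = 38^2 = 34
  bit 2 = 0: r = r^2 mod 47 = 34^2 = 28
  bit 3 = 1: r = r^2 * 38 mod 47 = 28^2 * 38 = 32*38 = 41
  bit 4 = 0: r = r^2 mod 47 = 41^2 = 36
  bit 5 = 1: r = r^2 * 38 mod 47 = 36^2 * 38 = 27*38 = 39
  -> s = B^a = 39

Answer: 31 38 39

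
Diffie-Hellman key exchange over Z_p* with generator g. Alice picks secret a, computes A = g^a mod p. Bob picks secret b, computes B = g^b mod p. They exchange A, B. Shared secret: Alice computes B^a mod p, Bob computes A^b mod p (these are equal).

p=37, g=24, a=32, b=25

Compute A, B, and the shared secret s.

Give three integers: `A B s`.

A = 24^32 mod 37  (bits of 32 = 100000)
  bit 0 = 1: r = r^2 * 24 mod 37 = 1^2 * 24 = 1*24 = 24
  bit 1 = 0: r = r^2 mod 37 = 24^2 = 21
  bit 2 = 0: r = r^2 mod 37 = 21^2 = 34
  bit 3 = 0: r = r^2 mod 37 = 34^2 = 9
  bit 4 = 0: r = r^2 mod 37 = 9^2 = 7
  bit 5 = 0: r = r^2 mod 37 = 7^2 = 12
  -> A = 12
B = 24^25 mod 37  (bits of 25 = 11001)
  bit 0 = 1: r = r^2 * 24 mod 37 = 1^2 * 24 = 1*24 = 24
  bit 1 = 1: r = r^2 * 24 mod 37 = 24^2 * 24 = 21*24 = 23
  bit 2 = 0: r = r^2 mod 37 = 23^2 = 11
  bit 3 = 0: r = r^2 mod 37 = 11^2 = 10
  bit 4 = 1: r = r^2 * 24 mod 37 = 10^2 * 24 = 26*24 = 32
  -> B = 32
s = B^a = 32^32 mod 37  (bits of 32 = 100000)
  bit 0 = 1: r = r^2 * 32 mod 37 = 1^2 * 32 = 1*32 = 32
  bit 1 = 0: r = r^2 mod 37 = 32^2 = 25
  bit 2 = 0: r = r^2 mod 37 = 25^2 = 33
  bit 3 = 0: r = r^2 mod 37 = 33^2 = 16
  bit 4 = 0: r = r^2 mod 37 = 16^2 = 34
  bit 5 = 0: r = r^2 mod 37 = 34^2 = 9
  -> s = B^a = 9

Answer: 12 32 9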